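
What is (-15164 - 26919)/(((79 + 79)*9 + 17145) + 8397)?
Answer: -42083/26964 ≈ -1.5607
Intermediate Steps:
(-15164 - 26919)/(((79 + 79)*9 + 17145) + 8397) = -42083/((158*9 + 17145) + 8397) = -42083/((1422 + 17145) + 8397) = -42083/(18567 + 8397) = -42083/26964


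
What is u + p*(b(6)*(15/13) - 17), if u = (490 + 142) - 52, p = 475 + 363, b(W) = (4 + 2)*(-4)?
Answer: -479338/13 ≈ -36872.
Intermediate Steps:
b(W) = -24 (b(W) = 6*(-4) = -24)
p = 838
u = 580 (u = 632 - 52 = 580)
u + p*(b(6)*(15/13) - 17) = 580 + 838*(-360/13 - 17) = 580 + 838*(-581/13) = 580 - 486878/13 = -479338/13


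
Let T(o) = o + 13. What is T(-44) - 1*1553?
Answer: -1584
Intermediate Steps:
T(o) = 13 + o
T(-44) - 1*1553 = (13 - 44) - 1*1553 = -31 - 1553 = -1584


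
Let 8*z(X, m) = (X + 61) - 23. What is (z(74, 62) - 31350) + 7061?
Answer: -24275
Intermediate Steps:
z(X, m) = 19/4 + X/8 (z(X, m) = ((X + 61) - 23)/8 = ((61 + X) - 23)/8 = (38 + X)/8 = 19/4 + X/8)
(z(74, 62) - 31350) + 7061 = ((19/4 + (⅛)*74) - 31350) + 7061 = ((19/4 + 37/4) - 31350) + 7061 = (14 - 31350) + 7061 = -31336 + 7061 = -24275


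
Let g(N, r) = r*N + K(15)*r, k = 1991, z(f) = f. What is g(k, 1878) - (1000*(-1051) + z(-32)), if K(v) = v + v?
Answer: 4846470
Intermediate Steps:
K(v) = 2*v
g(N, r) = 30*r + N*r (g(N, r) = r*N + (2*15)*r = N*r + 30*r = 30*r + N*r)
g(k, 1878) - (1000*(-1051) + z(-32)) = 1878*(30 + 1991) - (1000*(-1051) - 32) = 1878*2021 - (-1051000 - 32) = 3795438 - 1*(-1051032) = 3795438 + 1051032 = 4846470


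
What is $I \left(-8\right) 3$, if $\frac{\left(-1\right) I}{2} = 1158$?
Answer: $55584$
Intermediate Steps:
$I = -2316$ ($I = \left(-2\right) 1158 = -2316$)
$I \left(-8\right) 3 = \left(-2316\right) \left(-8\right) 3 = 18528 \cdot 3 = 55584$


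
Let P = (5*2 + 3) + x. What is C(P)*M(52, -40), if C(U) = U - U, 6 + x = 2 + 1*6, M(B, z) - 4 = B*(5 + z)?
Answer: 0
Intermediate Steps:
M(B, z) = 4 + B*(5 + z)
x = 2 (x = -6 + (2 + 1*6) = -6 + (2 + 6) = -6 + 8 = 2)
P = 15 (P = (5*2 + 3) + 2 = (10 + 3) + 2 = 13 + 2 = 15)
C(U) = 0
C(P)*M(52, -40) = 0*(4 + 5*52 + 52*(-40)) = 0*(4 + 260 - 2080) = 0*(-1816) = 0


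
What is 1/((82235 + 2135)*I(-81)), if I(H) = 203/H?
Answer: -81/17127110 ≈ -4.7293e-6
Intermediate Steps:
1/((82235 + 2135)*I(-81)) = 1/((82235 + 2135)*((203/(-81)))) = 1/(84370*((203*(-1/81)))) = 1/(84370*(-203/81)) = (1/84370)*(-81/203) = -81/17127110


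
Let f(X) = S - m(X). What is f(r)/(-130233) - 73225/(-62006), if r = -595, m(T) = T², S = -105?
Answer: 31494496205/8075227398 ≈ 3.9001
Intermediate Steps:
f(X) = -105 - X²
f(r)/(-130233) - 73225/(-62006) = (-105 - 1*(-595)²)/(-130233) - 73225/(-62006) = (-105 - 1*354025)*(-1/130233) - 73225*(-1/62006) = (-105 - 354025)*(-1/130233) + 73225/62006 = -354130*(-1/130233) + 73225/62006 = 354130/130233 + 73225/62006 = 31494496205/8075227398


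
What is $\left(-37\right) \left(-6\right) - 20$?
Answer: $202$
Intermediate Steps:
$\left(-37\right) \left(-6\right) - 20 = 222 - 20 = 202$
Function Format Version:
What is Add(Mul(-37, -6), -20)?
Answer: 202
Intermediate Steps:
Add(Mul(-37, -6), -20) = Add(222, -20) = 202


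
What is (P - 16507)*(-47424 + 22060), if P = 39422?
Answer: -581216060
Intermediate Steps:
(P - 16507)*(-47424 + 22060) = (39422 - 16507)*(-47424 + 22060) = 22915*(-25364) = -581216060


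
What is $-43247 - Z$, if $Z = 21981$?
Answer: $-65228$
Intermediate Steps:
$-43247 - Z = -43247 - 21981 = -65228$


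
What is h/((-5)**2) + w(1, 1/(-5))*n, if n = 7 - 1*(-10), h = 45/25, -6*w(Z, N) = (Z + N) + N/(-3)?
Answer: -5363/2250 ≈ -2.3836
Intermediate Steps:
w(Z, N) = -Z/6 - N/9 (w(Z, N) = -((Z + N) + N/(-3))/6 = -((N + Z) + N*(-1/3))/6 = -((N + Z) - N/3)/6 = -(Z + 2*N/3)/6 = -Z/6 - N/9)
h = 9/5 (h = 45*(1/25) = 9/5 ≈ 1.8000)
n = 17 (n = 7 + 10 = 17)
h/((-5)**2) + w(1, 1/(-5))*n = 9/(5*((-5)**2)) + (-1/6*1 - 1/(9*(-5)))*17 = (9/5)/25 + (-1/6 - (-1)/(9*5))*17 = (9/5)*(1/25) + (-1/6 - 1/9*(-1/5))*17 = 9/125 + (-1/6 + 1/45)*17 = 9/125 - 13/90*17 = 9/125 - 221/90 = -5363/2250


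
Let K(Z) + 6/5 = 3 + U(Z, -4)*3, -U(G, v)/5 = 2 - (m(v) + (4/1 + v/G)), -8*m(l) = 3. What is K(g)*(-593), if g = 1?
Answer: 802329/40 ≈ 20058.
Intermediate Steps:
m(l) = -3/8 (m(l) = -1/8*3 = -3/8)
U(G, v) = 65/8 + 5*v/G (U(G, v) = -5*(2 - (-3/8 + (4/1 + v/G))) = -5*(2 - (-3/8 + (4*1 + v/G))) = -5*(2 - (-3/8 + (4 + v/G))) = -5*(2 - (29/8 + v/G)) = -5*(2 + (-29/8 - v/G)) = -5*(-13/8 - v/G) = 65/8 + 5*v/G)
K(Z) = 1047/40 - 60/Z (K(Z) = -6/5 + (3 + (65/8 + 5*(-4)/Z)*3) = -6/5 + (3 + (65/8 - 20/Z)*3) = -6/5 + (3 + (195/8 - 60/Z)) = -6/5 + (219/8 - 60/Z) = 1047/40 - 60/Z)
K(g)*(-593) = (1047/40 - 60/1)*(-593) = (1047/40 - 60*1)*(-593) = (1047/40 - 60)*(-593) = -1353/40*(-593) = 802329/40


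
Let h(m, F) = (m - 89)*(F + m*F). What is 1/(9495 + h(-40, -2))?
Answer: -1/567 ≈ -0.0017637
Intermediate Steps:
h(m, F) = (-89 + m)*(F + F*m)
1/(9495 + h(-40, -2)) = 1/(9495 - 2*(-89 + (-40)² - 88*(-40))) = 1/(9495 - 2*(-89 + 1600 + 3520)) = 1/(9495 - 2*5031) = 1/(9495 - 10062) = 1/(-567) = -1/567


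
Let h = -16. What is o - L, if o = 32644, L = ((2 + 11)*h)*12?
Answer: 35140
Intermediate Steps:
L = -2496 (L = ((2 + 11)*(-16))*12 = (13*(-16))*12 = -208*12 = -2496)
o - L = 32644 - 1*(-2496) = 32644 + 2496 = 35140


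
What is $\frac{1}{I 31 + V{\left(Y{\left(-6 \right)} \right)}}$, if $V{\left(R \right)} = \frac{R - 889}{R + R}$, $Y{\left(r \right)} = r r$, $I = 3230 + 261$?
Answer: $\frac{72}{7791059} \approx 9.2414 \cdot 10^{-6}$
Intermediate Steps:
$I = 3491$
$Y{\left(r \right)} = r^{2}$
$V{\left(R \right)} = \frac{-889 + R}{2 R}$
$\frac{1}{I 31 + V{\left(Y{\left(-6 \right)} \right)}} = \frac{1}{3491 \cdot 31 + \frac{-889 + \left(-6\right)^{2}}{2 \left(-6\right)^{2}}} = \frac{1}{108221 + \frac{-889 + 36}{2 \cdot 36}} = \frac{1}{108221 + \frac{1}{2} \cdot \frac{1}{36} \left(-853\right)} = \frac{1}{108221 - \frac{853}{72}} = \frac{1}{\frac{7791059}{72}} = \frac{72}{7791059}$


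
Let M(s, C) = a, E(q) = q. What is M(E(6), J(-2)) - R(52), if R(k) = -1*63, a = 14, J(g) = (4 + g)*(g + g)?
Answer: 77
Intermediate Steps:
J(g) = 2*g*(4 + g) (J(g) = (4 + g)*(2*g) = 2*g*(4 + g))
M(s, C) = 14
R(k) = -63
M(E(6), J(-2)) - R(52) = 14 - 1*(-63) = 14 + 63 = 77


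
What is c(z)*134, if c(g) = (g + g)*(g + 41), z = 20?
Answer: 326960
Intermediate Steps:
c(g) = 2*g*(41 + g) (c(g) = (2*g)*(41 + g) = 2*g*(41 + g))
c(z)*134 = (2*20*(41 + 20))*134 = (2*20*61)*134 = 2440*134 = 326960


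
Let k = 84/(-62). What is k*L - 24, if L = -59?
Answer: 1734/31 ≈ 55.935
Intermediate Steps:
k = -42/31 (k = 84*(-1/62) = -42/31 ≈ -1.3548)
k*L - 24 = -42/31*(-59) - 24 = 2478/31 - 24 = 1734/31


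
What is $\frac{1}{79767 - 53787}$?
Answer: $\frac{1}{25980} \approx 3.8491 \cdot 10^{-5}$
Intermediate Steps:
$\frac{1}{79767 - 53787} = \frac{1}{25980}$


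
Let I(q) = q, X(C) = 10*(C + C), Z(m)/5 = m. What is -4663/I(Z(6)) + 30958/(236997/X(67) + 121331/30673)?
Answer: 3517523181377/222959775630 ≈ 15.776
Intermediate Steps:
Z(m) = 5*m
X(C) = 20*C (X(C) = 10*(2*C) = 20*C)
-4663/I(Z(6)) + 30958/(236997/X(67) + 121331/30673) = -4663/(5*6) + 30958/(236997/((20*67)) + 121331/30673) = -4663/30 + 30958/(236997/1340 + 121331*(1/30673)) = -4663*1/30 + 30958/(236997*(1/1340) + 121331/30673) = -4663/30 + 30958/(236997/1340 + 121331/30673) = -4663/30 + 30958/(7431992521/41101820) = -4663/30 + 30958*(41101820/7431992521) = -4663/30 + 1272430143560/7431992521 = 3517523181377/222959775630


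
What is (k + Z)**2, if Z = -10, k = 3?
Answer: 49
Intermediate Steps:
(k + Z)**2 = (3 - 10)**2 = (-7)**2 = 49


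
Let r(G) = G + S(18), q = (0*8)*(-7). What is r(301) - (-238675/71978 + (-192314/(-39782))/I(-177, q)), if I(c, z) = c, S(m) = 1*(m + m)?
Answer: 86247558058073/253413448446 ≈ 340.34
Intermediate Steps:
S(m) = 2*m (S(m) = 1*(2*m) = 2*m)
q = 0 (q = 0*(-7) = 0)
r(G) = 36 + G (r(G) = G + 2*18 = G + 36 = 36 + G)
r(301) - (-238675/71978 + (-192314/(-39782))/I(-177, q)) = (36 + 301) - (-238675/71978 - 192314/(-39782)/(-177)) = 337 - (-238675*1/71978 - 192314*(-1/39782)*(-1/177)) = 337 - (-238675/71978 + (96157/19891)*(-1/177)) = 337 - (-238675/71978 - 96157/3520707) = 337 - 1*(-847225931771/253413448446) = 337 + 847225931771/253413448446 = 86247558058073/253413448446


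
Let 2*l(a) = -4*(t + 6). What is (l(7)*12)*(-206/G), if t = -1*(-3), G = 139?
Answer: 44496/139 ≈ 320.12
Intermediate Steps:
t = 3
l(a) = -18 (l(a) = (-4*(3 + 6))/2 = (-4*9)/2 = (1/2)*(-36) = -18)
(l(7)*12)*(-206/G) = (-18*12)*(-206/139) = -(-44496)/139 = -216*(-206/139) = 44496/139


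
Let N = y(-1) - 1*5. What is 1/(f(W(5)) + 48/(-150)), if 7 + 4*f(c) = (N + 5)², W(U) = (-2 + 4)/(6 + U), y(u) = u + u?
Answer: -100/107 ≈ -0.93458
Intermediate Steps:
y(u) = 2*u
N = -7 (N = 2*(-1) - 1*5 = -2 - 5 = -7)
W(U) = 2/(6 + U)
f(c) = -¾ (f(c) = -7/4 + (-7 + 5)²/4 = -7/4 + (¼)*(-2)² = -7/4 + (¼)*4 = -7/4 + 1 = -¾)
1/(f(W(5)) + 48/(-150)) = 1/(-¾ + 48/(-150)) = 1/(-¾ + 48*(-1/150)) = 1/(-¾ - 8/25) = 1/(-107/100) = -100/107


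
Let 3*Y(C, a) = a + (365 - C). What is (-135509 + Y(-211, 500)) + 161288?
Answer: 78413/3 ≈ 26138.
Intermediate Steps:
Y(C, a) = 365/3 - C/3 + a/3 (Y(C, a) = (a + (365 - C))/3 = (365 + a - C)/3 = 365/3 - C/3 + a/3)
(-135509 + Y(-211, 500)) + 161288 = (-135509 + (365/3 - 1/3*(-211) + (1/3)*500)) + 161288 = (-135509 + (365/3 + 211/3 + 500/3)) + 161288 = (-135509 + 1076/3) + 161288 = -405451/3 + 161288 = 78413/3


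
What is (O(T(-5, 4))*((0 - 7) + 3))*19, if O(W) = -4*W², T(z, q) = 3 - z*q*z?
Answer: 2860336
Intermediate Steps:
T(z, q) = 3 - q*z² (T(z, q) = 3 - q*z*z = 3 - q*z²)
(O(T(-5, 4))*((0 - 7) + 3))*19 = ((-4*(3 - 1*4*(-5)²)²)*((0 - 7) + 3))*19 = ((-4*(3 - 1*4*25)²)*(-7 + 3))*19 = (-4*(3 - 100)²*(-4))*19 = (-4*(-97)²*(-4))*19 = (-4*9409*(-4))*19 = -37636*(-4)*19 = 150544*19 = 2860336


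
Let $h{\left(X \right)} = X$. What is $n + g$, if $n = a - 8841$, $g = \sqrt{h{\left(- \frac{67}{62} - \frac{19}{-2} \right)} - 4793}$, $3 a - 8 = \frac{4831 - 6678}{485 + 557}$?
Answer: $- \frac{9210159}{1042} + \frac{i \sqrt{4597982}}{31} \approx -8838.9 + 69.171 i$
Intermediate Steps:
$a = \frac{2163}{1042}$ ($a = \frac{8}{3} + \frac{\left(4831 - 6678\right) \frac{1}{485 + 557}}{3} = \frac{8}{3} + \frac{\left(-1847\right) \frac{1}{1042}}{3} = \frac{8}{3} + \frac{1}{3} \left(- \frac{1847}{1042}\right) = \frac{8}{3} - \frac{1847}{3126} = \frac{2163}{1042} \approx 2.0758$)
$g = \frac{i \sqrt{4597982}}{31}$ ($g = \sqrt{\left(- \frac{67}{62} - \frac{19}{-2}\right) - 4793} = \sqrt{\left(\left(-67\right) \frac{1}{62} - - \frac{19}{2}\right) - 4793} = \sqrt{\left(- \frac{67}{62} + \frac{19}{2}\right) - 4793} = \sqrt{\frac{261}{31} - 4793} = \sqrt{- \frac{148322}{31}} = \frac{i \sqrt{4597982}}{31} \approx 69.171 i$)
$n = - \frac{9210159}{1042}$ ($n = \frac{2163}{1042} - 8841 = - \frac{9210159}{1042} \approx -8838.9$)
$n + g = - \frac{9210159}{1042} + \frac{i \sqrt{4597982}}{31}$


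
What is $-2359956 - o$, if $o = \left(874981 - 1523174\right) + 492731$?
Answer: $-2204494$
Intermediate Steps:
$o = -155462$ ($o = -648193 + 492731 = -155462$)
$-2359956 - o = -2359956 - -155462 = -2359956 + 155462 = -2204494$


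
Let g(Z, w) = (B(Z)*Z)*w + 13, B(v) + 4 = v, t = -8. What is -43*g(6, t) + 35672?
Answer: 39241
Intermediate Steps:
B(v) = -4 + v
g(Z, w) = 13 + Z*w*(-4 + Z) (g(Z, w) = ((-4 + Z)*Z)*w + 13 = (Z*(-4 + Z))*w + 13 = Z*w*(-4 + Z) + 13 = 13 + Z*w*(-4 + Z))
-43*g(6, t) + 35672 = -43*(13 + 6*(-8)*(-4 + 6)) + 35672 = -43*(13 + 6*(-8)*2) + 35672 = -43*(13 - 96) + 35672 = -43*(-83) + 35672 = 3569 + 35672 = 39241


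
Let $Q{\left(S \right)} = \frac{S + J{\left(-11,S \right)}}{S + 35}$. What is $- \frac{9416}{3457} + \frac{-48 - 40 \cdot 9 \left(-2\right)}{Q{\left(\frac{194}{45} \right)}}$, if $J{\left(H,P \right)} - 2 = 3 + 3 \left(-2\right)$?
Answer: $\frac{4108167992}{515093} \approx 7975.6$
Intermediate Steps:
$J{\left(H,P \right)} = -1$ ($J{\left(H,P \right)} = 2 + \left(3 + 3 \left(-2\right)\right) = 2 + \left(3 - 6\right) = 2 - 3 = -1$)
$Q{\left(S \right)} = \frac{-1 + S}{35 + S}$ ($Q{\left(S \right)} = \frac{S - 1}{S + 35} = \frac{-1 + S}{35 + S}$)
$- \frac{9416}{3457} + \frac{-48 - 40 \cdot 9 \left(-2\right)}{Q{\left(\frac{194}{45} \right)}} = - \frac{9416}{3457} + \frac{-48 - 40 \cdot 9 \left(-2\right)}{\frac{1}{35 + \frac{194}{45}} \left(-1 + \frac{194}{45}\right)} = \left(-9416\right) \frac{1}{3457} + \frac{-48 - -720}{\frac{1}{35 + 194 \cdot \frac{1}{45}} \left(-1 + 194 \cdot \frac{1}{45}\right)} = - \frac{9416}{3457} + \frac{-48 + 720}{\frac{1}{35 + \frac{194}{45}} \left(-1 + \frac{194}{45}\right)} = - \frac{9416}{3457} + \frac{672}{\frac{1}{\frac{1769}{45}} \cdot \frac{149}{45}} = - \frac{9416}{3457} + \frac{672}{\frac{45}{1769} \cdot \frac{149}{45}} = - \frac{9416}{3457} + \frac{672}{\frac{149}{1769}} = - \frac{9416}{3457} + 672 \cdot \frac{1769}{149} = - \frac{9416}{3457} + \frac{1188768}{149} = \frac{4108167992}{515093}$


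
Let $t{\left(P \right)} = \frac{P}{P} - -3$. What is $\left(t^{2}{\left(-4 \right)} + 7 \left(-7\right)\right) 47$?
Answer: $-1551$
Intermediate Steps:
$t{\left(P \right)} = 4$ ($t{\left(P \right)} = 1 + 3 = 4$)
$\left(t^{2}{\left(-4 \right)} + 7 \left(-7\right)\right) 47 = \left(4^{2} + 7 \left(-7\right)\right) 47 = \left(16 - 49\right) 47 = \left(-33\right) 47 = -1551$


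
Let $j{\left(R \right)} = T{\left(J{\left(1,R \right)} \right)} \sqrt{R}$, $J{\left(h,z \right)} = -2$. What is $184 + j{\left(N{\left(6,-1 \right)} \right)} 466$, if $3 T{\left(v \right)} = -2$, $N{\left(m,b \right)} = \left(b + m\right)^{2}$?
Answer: $- \frac{4108}{3} \approx -1369.3$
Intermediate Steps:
$T{\left(v \right)} = - \frac{2}{3}$ ($T{\left(v \right)} = \frac{1}{3} \left(-2\right) = - \frac{2}{3}$)
$j{\left(R \right)} = - \frac{2 \sqrt{R}}{3}$
$184 + j{\left(N{\left(6,-1 \right)} \right)} 466 = 184 + - \frac{2 \sqrt{\left(-1 + 6\right)^{2}}}{3} \cdot 466 = 184 + - \frac{2 \sqrt{5^{2}}}{3} \cdot 466 = 184 + - \frac{2 \sqrt{25}}{3} \cdot 466 = 184 + \left(- \frac{2}{3}\right) 5 \cdot 466 = 184 - \frac{4660}{3} = - \frac{4108}{3}$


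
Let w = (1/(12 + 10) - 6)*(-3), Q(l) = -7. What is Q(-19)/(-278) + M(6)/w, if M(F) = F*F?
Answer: 74309/36418 ≈ 2.0404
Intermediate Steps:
M(F) = F²
w = 393/22 (w = (1/22 - 6)*(-3) = -131/22*(-3) = 393/22 ≈ 17.864)
Q(-19)/(-278) + M(6)/w = -7/(-278) + 6²/(393/22) = -7*(-1/278) + 36*(22/393) = 7/278 + 264/131 = 74309/36418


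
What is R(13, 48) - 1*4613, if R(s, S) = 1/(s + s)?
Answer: -119937/26 ≈ -4613.0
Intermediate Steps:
R(s, S) = 1/(2*s)
R(13, 48) - 1*4613 = (1/2)/13 - 1*4613 = (1/2)*(1/13) - 4613 = 1/26 - 4613 = -119937/26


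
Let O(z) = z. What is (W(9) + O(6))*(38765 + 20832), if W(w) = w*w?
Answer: 5184939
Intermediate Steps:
W(w) = w²
(W(9) + O(6))*(38765 + 20832) = (9² + 6)*(38765 + 20832) = (81 + 6)*59597 = 87*59597 = 5184939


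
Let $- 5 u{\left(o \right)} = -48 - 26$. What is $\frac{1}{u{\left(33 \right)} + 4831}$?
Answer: $\frac{5}{24229} \approx 0.00020636$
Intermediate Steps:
$u{\left(o \right)} = \frac{74}{5}$ ($u{\left(o \right)} = - \frac{-48 - 26}{5} = \left(- \frac{1}{5}\right) \left(-74\right) = \frac{74}{5}$)
$\frac{1}{u{\left(33 \right)} + 4831} = \frac{1}{\frac{74}{5} + 4831} = \frac{1}{\frac{24229}{5}} = \frac{5}{24229}$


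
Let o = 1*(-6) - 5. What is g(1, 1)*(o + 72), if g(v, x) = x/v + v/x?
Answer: 122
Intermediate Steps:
g(v, x) = v/x + x/v
o = -11 (o = -6 - 5 = -11)
g(1, 1)*(o + 72) = (1/1 + 1/1)*(-11 + 72) = (1*1 + 1*1)*61 = (1 + 1)*61 = 2*61 = 122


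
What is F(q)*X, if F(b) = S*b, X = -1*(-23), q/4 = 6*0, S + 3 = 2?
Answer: 0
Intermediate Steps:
S = -1 (S = -3 + 2 = -1)
q = 0 (q = 4*(6*0) = 4*0 = 0)
X = 23
F(b) = -b
F(q)*X = -1*0*23 = 0*23 = 0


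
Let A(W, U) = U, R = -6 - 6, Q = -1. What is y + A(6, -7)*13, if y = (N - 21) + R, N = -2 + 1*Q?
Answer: -127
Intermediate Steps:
R = -12
N = -3 (N = -2 + 1*(-1) = -2 - 1 = -3)
y = -36 (y = (-3 - 21) - 12 = -24 - 12 = -36)
y + A(6, -7)*13 = -36 - 7*13 = -36 - 91 = -127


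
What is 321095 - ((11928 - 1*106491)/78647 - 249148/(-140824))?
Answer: 889061127418079/2768846282 ≈ 3.2109e+5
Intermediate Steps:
321095 - ((11928 - 1*106491)/78647 - 249148/(-140824)) = 321095 - ((11928 - 106491)*(1/78647) - 249148*(-1/140824)) = 321095 - (-94563*1/78647 + 62287/35206) = 321095 - (-94563/78647 + 62287/35206) = 321095 - 1*1569500711/2768846282 = 321095 - 1569500711/2768846282 = 889061127418079/2768846282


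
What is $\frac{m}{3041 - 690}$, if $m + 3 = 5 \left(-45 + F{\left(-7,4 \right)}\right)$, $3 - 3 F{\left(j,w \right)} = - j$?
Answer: $- \frac{704}{7053} \approx -0.099816$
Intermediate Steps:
$F{\left(j,w \right)} = 1 + \frac{j}{3}$ ($F{\left(j,w \right)} = 1 - \frac{\left(-1\right) j}{3} = 1 + \frac{j}{3}$)
$m = - \frac{704}{3}$ ($m = -3 + 5 \left(-45 + \left(1 + \frac{1}{3} \left(-7\right)\right)\right) = -3 + 5 \left(-45 + \left(1 - \frac{7}{3}\right)\right) = -3 + 5 \left(-45 - \frac{4}{3}\right) = -3 + 5 \left(- \frac{139}{3}\right) = -3 - \frac{695}{3} = - \frac{704}{3} \approx -234.67$)
$\frac{m}{3041 - 690} = - \frac{704}{3 \left(3041 - 690\right)} = - \frac{704}{3 \cdot 2351} = \left(- \frac{704}{3}\right) \frac{1}{2351} = - \frac{704}{7053}$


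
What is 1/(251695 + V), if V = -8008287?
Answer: -1/7756592 ≈ -1.2892e-7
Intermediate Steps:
1/(251695 + V) = 1/(251695 - 8008287) = 1/(-7756592) = -1/7756592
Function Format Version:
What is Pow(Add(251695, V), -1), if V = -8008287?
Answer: Rational(-1, 7756592) ≈ -1.2892e-7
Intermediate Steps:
Pow(Add(251695, V), -1) = Pow(Add(251695, -8008287), -1) = Pow(-7756592, -1) = Rational(-1, 7756592)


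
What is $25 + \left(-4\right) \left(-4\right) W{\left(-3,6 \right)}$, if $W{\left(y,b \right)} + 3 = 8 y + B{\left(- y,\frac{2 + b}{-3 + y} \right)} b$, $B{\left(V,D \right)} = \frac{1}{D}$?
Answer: $-479$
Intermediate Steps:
$W{\left(y,b \right)} = -3 + 8 y + \frac{b \left(-3 + y\right)}{2 + b}$ ($W{\left(y,b \right)} = -3 + \left(8 y + \frac{b}{\left(2 + b\right) \frac{1}{-3 + y}}\right) = -3 + \left(8 y + \frac{b}{\frac{1}{-3 + y} \left(2 + b\right)}\right) = -3 + \left(8 y + \frac{-3 + y}{2 + b} b\right) = -3 + \left(8 y + \frac{b \left(-3 + y\right)}{2 + b}\right) = -3 + 8 y + \frac{b \left(-3 + y\right)}{2 + b}$)
$25 + \left(-4\right) \left(-4\right) W{\left(-3,6 \right)} = 25 + \left(-4\right) \left(-4\right) \frac{6 \left(-3 - 3\right) + \left(-3 + 8 \left(-3\right)\right) \left(2 + 6\right)}{2 + 6} = 25 + 16 \frac{6 \left(-6\right) + \left(-3 - 24\right) 8}{8} = 25 + 16 \frac{-36 - 216}{8} = 25 + 16 \cdot \frac{1}{8} \left(-252\right) = 25 + 16 \left(- \frac{63}{2}\right) = 25 - 504 = -479$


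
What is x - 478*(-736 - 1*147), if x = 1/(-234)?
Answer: 98765315/234 ≈ 4.2207e+5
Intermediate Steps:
x = -1/234 ≈ -0.0042735
x - 478*(-736 - 1*147) = -1/234 - 478*(-736 - 1*147) = -1/234 - 478*(-736 - 147) = -1/234 - 478*(-883) = -1/234 + 422074 = 98765315/234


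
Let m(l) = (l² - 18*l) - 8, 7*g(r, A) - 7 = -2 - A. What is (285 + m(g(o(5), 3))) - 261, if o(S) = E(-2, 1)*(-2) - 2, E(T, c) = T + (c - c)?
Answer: 536/49 ≈ 10.939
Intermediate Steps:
E(T, c) = T (E(T, c) = T + 0 = T)
o(S) = 2 (o(S) = -2*(-2) - 2 = 4 - 2 = 2)
g(r, A) = 5/7 - A/7 (g(r, A) = 1 + (-2 - A)/7 = 1 + (-2/7 - A/7) = 5/7 - A/7)
m(l) = -8 + l² - 18*l
(285 + m(g(o(5), 3))) - 261 = (285 + (-8 + (5/7 - ⅐*3)² - 18*(5/7 - ⅐*3))) - 261 = (285 + (-8 + (5/7 - 3/7)² - 18*(5/7 - 3/7))) - 261 = (285 + (-8 + (2/7)² - 18*2/7)) - 261 = (285 + (-8 + 4/49 - 36/7)) - 261 = (285 - 640/49) - 261 = 13325/49 - 261 = 536/49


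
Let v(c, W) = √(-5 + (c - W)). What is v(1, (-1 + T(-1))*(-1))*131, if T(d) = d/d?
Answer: 262*I ≈ 262.0*I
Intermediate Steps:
T(d) = 1
v(c, W) = √(-5 + c - W)
v(1, (-1 + T(-1))*(-1))*131 = √(-5 + 1 - (-1 + 1)*(-1))*131 = √(-5 + 1 - 0*(-1))*131 = √(-5 + 1 - 1*0)*131 = √(-5 + 1 + 0)*131 = √(-4)*131 = (2*I)*131 = 262*I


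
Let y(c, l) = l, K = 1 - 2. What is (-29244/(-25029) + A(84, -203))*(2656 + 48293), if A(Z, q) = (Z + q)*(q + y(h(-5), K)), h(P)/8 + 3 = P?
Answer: 127400437664/103 ≈ 1.2369e+9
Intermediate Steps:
h(P) = -24 + 8*P
K = -1
A(Z, q) = (-1 + q)*(Z + q) (A(Z, q) = (Z + q)*(q - 1) = (Z + q)*(-1 + q) = (-1 + q)*(Z + q))
(-29244/(-25029) + A(84, -203))*(2656 + 48293) = (-29244/(-25029) + ((-203)² - 1*84 - 1*(-203) + 84*(-203)))*(2656 + 48293) = (-29244*(-1/25029) + (41209 - 84 + 203 - 17052))*50949 = (9748/8343 + 24276)*50949 = (202544416/8343)*50949 = 127400437664/103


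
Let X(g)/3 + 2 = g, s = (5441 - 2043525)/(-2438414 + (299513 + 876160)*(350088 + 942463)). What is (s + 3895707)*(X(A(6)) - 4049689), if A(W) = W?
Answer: -23973983761849359959933483/1519614873409 ≈ -1.5776e+13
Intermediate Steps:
s = -2038084/1519614873409 (s = -2038084/(-2438414 + 1175673*1292551) = -2038084/(-2438414 + 1519617311823) = -2038084/1519614873409 ≈ -1.3412e-6)
X(g) = -6 + 3*g
(s + 3895707)*(X(A(6)) - 4049689) = (-2038084/1519614873409 + 3895707)*((-6 + 3*6) - 4049689) = 5919974299641517079*((-6 + 18) - 4049689)/1519614873409 = 5919974299641517079*(12 - 4049689)/1519614873409 = (5919974299641517079/1519614873409)*(-4049677) = -23973983761849359959933483/1519614873409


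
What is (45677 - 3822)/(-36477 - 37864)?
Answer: -41855/74341 ≈ -0.56301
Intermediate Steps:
(45677 - 3822)/(-36477 - 37864) = 41855/(-74341) = 41855*(-1/74341) = -41855/74341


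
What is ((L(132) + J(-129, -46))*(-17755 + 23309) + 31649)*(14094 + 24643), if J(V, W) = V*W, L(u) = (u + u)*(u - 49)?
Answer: 5992161955421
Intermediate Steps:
L(u) = 2*u*(-49 + u) (L(u) = (2*u)*(-49 + u) = 2*u*(-49 + u))
((L(132) + J(-129, -46))*(-17755 + 23309) + 31649)*(14094 + 24643) = ((2*132*(-49 + 132) - 129*(-46))*(-17755 + 23309) + 31649)*(14094 + 24643) = ((2*132*83 + 5934)*5554 + 31649)*38737 = ((21912 + 5934)*5554 + 31649)*38737 = (27846*5554 + 31649)*38737 = (154656684 + 31649)*38737 = 154688333*38737 = 5992161955421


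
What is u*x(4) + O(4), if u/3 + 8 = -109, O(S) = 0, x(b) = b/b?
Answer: -351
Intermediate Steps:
x(b) = 1
u = -351 (u = -24 + 3*(-109) = -24 - 327 = -351)
u*x(4) + O(4) = -351*1 + 0 = -351 + 0 = -351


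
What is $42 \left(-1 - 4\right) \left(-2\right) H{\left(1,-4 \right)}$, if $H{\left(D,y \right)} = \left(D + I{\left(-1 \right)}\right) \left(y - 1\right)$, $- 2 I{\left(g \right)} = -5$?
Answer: $-7350$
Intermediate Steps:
$I{\left(g \right)} = \frac{5}{2}$ ($I{\left(g \right)} = \left(- \frac{1}{2}\right) \left(-5\right) = \frac{5}{2}$)
$H{\left(D,y \right)} = \left(-1 + y\right) \left(\frac{5}{2} + D\right)$ ($H{\left(D,y \right)} = \left(D + \frac{5}{2}\right) \left(y - 1\right) = \left(\frac{5}{2} + D\right) \left(-1 + y\right) = \left(-1 + y\right) \left(\frac{5}{2} + D\right)$)
$42 \left(-1 - 4\right) \left(-2\right) H{\left(1,-4 \right)} = 42 \left(-1 - 4\right) \left(-2\right) \left(- \frac{5}{2} - 1 + \frac{5}{2} \left(-4\right) + 1 \left(-4\right)\right) = 42 \left(\left(-5\right) \left(-2\right)\right) \left(- \frac{5}{2} - 1 - 10 - 4\right) = 42 \cdot 10 \left(- \frac{35}{2}\right) = 420 \left(- \frac{35}{2}\right) = -7350$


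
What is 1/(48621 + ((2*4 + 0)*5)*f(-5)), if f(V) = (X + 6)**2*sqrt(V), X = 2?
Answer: 48621/2396769641 - 2560*I*sqrt(5)/2396769641 ≈ 2.0286e-5 - 2.3884e-6*I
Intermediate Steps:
f(V) = 64*sqrt(V) (f(V) = (2 + 6)**2*sqrt(V) = 8**2*sqrt(V) = 64*sqrt(V))
1/(48621 + ((2*4 + 0)*5)*f(-5)) = 1/(48621 + ((2*4 + 0)*5)*(64*sqrt(-5))) = 1/(48621 + ((8 + 0)*5)*(64*(I*sqrt(5)))) = 1/(48621 + (8*5)*(64*I*sqrt(5))) = 1/(48621 + 40*(64*I*sqrt(5))) = 1/(48621 + 2560*I*sqrt(5))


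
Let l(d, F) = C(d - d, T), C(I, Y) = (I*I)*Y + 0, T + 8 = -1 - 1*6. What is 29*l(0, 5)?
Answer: 0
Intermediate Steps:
T = -15 (T = -8 + (-1 - 1*6) = -8 + (-1 - 6) = -8 - 7 = -15)
C(I, Y) = Y*I**2 (C(I, Y) = I**2*Y + 0 = Y*I**2 + 0 = Y*I**2)
l(d, F) = 0 (l(d, F) = -15*(d - d)**2 = -15*0**2 = -15*0 = 0)
29*l(0, 5) = 29*0 = 0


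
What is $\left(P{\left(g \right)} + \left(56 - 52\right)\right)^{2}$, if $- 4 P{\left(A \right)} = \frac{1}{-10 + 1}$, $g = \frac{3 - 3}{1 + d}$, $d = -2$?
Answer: $\frac{21025}{1296} \approx 16.223$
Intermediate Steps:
$g = 0$ ($g = \frac{3 - 3}{1 - 2} = \frac{0}{-1} = 0 \left(-1\right) = 0$)
$P{\left(A \right)} = \frac{1}{36}$ ($P{\left(A \right)} = - \frac{1}{4 \left(-10 + 1\right)} = - \frac{1}{4 \left(-9\right)} = \left(- \frac{1}{4}\right) \left(- \frac{1}{9}\right) = \frac{1}{36}$)
$\left(P{\left(g \right)} + \left(56 - 52\right)\right)^{2} = \left(\frac{1}{36} + \left(56 - 52\right)\right)^{2} = \left(\frac{1}{36} + 4\right)^{2} = \left(\frac{145}{36}\right)^{2} = \frac{21025}{1296}$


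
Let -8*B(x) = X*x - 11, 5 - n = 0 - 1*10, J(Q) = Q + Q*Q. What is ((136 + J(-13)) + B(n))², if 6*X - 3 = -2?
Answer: 21986721/256 ≈ 85886.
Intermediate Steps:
J(Q) = Q + Q²
n = 15 (n = 5 - (0 - 1*10) = 5 - (0 - 10) = 5 - 1*(-10) = 5 + 10 = 15)
X = ⅙ (X = ½ + (⅙)*(-2) = ½ - ⅓ = ⅙ ≈ 0.16667)
B(x) = 11/8 - x/48 (B(x) = -(x/6 - 11)/8 = -(-11 + x/6)/8 = 11/8 - x/48)
((136 + J(-13)) + B(n))² = ((136 - 13*(1 - 13)) + (11/8 - 1/48*15))² = ((136 - 13*(-12)) + (11/8 - 5/16))² = ((136 + 156) + 17/16)² = (292 + 17/16)² = (4689/16)² = 21986721/256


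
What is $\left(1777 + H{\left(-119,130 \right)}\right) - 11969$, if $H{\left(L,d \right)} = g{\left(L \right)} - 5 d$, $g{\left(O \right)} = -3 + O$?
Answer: $-10964$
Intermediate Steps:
$H{\left(L,d \right)} = -3 + L - 5 d$ ($H{\left(L,d \right)} = \left(-3 + L\right) - 5 d = -3 + L - 5 d$)
$\left(1777 + H{\left(-119,130 \right)}\right) - 11969 = \left(1777 - 772\right) - 11969 = 1005 - 11969 = -10964$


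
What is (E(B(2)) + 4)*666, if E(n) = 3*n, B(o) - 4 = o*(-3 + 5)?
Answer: 18648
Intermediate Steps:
B(o) = 4 + 2*o (B(o) = 4 + o*(-3 + 5) = 4 + o*2 = 4 + 2*o)
(E(B(2)) + 4)*666 = (3*(4 + 2*2) + 4)*666 = (3*(4 + 4) + 4)*666 = (3*8 + 4)*666 = (24 + 4)*666 = 28*666 = 18648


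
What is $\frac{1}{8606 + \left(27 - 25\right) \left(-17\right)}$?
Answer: $\frac{1}{8572} \approx 0.00011666$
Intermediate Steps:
$\frac{1}{8606 + \left(27 - 25\right) \left(-17\right)} = \frac{1}{8606 + 2 \left(-17\right)} = \frac{1}{8606 - 34} = \frac{1}{8572}$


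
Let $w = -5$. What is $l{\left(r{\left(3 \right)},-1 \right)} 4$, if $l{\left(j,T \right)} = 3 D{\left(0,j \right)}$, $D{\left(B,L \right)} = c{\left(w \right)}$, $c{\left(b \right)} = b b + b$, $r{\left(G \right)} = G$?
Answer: $240$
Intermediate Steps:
$c{\left(b \right)} = b + b^{2}$ ($c{\left(b \right)} = b^{2} + b = b + b^{2}$)
$D{\left(B,L \right)} = 20$ ($D{\left(B,L \right)} = - 5 \left(1 - 5\right) = \left(-5\right) \left(-4\right) = 20$)
$l{\left(j,T \right)} = 60$ ($l{\left(j,T \right)} = 3 \cdot 20 = 60$)
$l{\left(r{\left(3 \right)},-1 \right)} 4 = 60 \cdot 4 = 240$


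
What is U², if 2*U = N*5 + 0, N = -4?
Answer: 100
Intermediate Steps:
U = -10 (U = (-4*5 + 0)/2 = (-20 + 0)/2 = (½)*(-20) = -10)
U² = (-10)² = 100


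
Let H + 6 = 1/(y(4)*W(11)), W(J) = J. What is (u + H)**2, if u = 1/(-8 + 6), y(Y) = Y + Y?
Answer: 326041/7744 ≈ 42.102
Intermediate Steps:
y(Y) = 2*Y
u = -1/2 (u = 1/(-2) = -1/2 ≈ -0.50000)
H = -527/88 (H = -6 + 1/((2*4)*11) = -6 + (1/11)/8 = -6 + (1/8)*(1/11) = -6 + 1/88 = -527/88 ≈ -5.9886)
(u + H)**2 = (-1/2 - 527/88)**2 = (-571/88)**2 = 326041/7744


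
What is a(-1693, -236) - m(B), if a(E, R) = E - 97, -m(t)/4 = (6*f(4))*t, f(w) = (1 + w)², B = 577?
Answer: 344410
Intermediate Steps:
m(t) = -600*t (m(t) = -4*6*(1 + 4)²*t = -4*6*5²*t = -4*6*25*t = -600*t)
a(E, R) = -97 + E
a(-1693, -236) - m(B) = (-97 - 1693) - (-600)*577 = -1790 - 1*(-346200) = -1790 + 346200 = 344410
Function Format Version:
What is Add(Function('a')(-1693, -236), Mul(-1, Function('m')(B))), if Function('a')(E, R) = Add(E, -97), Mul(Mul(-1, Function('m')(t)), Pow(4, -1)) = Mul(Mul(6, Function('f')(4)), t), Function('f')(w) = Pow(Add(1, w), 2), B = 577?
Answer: 344410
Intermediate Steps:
Function('m')(t) = Mul(-600, t) (Function('m')(t) = Mul(-4, Mul(Mul(6, Pow(Add(1, 4), 2)), t)) = Mul(-4, Mul(Mul(6, Pow(5, 2)), t)) = Mul(-4, Mul(Mul(6, 25), t)) = Mul(-4, Mul(150, t)) = Mul(-600, t))
Function('a')(E, R) = Add(-97, E)
Add(Function('a')(-1693, -236), Mul(-1, Function('m')(B))) = Add(Add(-97, -1693), Mul(-1, Mul(-600, 577))) = Add(-1790, Mul(-1, -346200)) = Add(-1790, 346200) = 344410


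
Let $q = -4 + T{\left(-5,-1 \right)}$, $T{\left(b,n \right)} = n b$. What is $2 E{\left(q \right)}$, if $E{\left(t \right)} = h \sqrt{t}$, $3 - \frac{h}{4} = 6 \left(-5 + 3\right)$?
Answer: $120$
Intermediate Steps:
$T{\left(b,n \right)} = b n$
$h = 60$ ($h = 12 - 4 \cdot 6 \left(-5 + 3\right) = 12 - 4 \cdot 6 \left(-2\right) = 12 - -48 = 12 + 48 = 60$)
$q = 1$ ($q = -4 - -5 = -4 + 5 = 1$)
$E{\left(t \right)} = 60 \sqrt{t}$
$2 E{\left(q \right)} = 2 \cdot 60 \sqrt{1} = 2 \cdot 60 \cdot 1 = 2 \cdot 60 = 120$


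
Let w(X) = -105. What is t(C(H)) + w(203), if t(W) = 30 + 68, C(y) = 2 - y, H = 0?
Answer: -7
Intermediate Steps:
t(W) = 98
t(C(H)) + w(203) = 98 - 105 = -7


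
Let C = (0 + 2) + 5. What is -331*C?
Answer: -2317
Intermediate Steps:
C = 7 (C = 2 + 5 = 7)
-331*C = -331*7 = -2317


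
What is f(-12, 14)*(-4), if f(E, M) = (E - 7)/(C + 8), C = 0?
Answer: 19/2 ≈ 9.5000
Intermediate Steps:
f(E, M) = -7/8 + E/8 (f(E, M) = (E - 7)/(0 + 8) = (-7 + E)/8 = (-7 + E)*(⅛) = -7/8 + E/8)
f(-12, 14)*(-4) = (-7/8 + (⅛)*(-12))*(-4) = (-7/8 - 3/2)*(-4) = -19/8*(-4) = 19/2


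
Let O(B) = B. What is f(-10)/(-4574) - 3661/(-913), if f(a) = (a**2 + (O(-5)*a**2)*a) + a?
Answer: 6049122/2088031 ≈ 2.8970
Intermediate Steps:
f(a) = a + a**2 - 5*a**3 (f(a) = (a**2 + (-5*a**2)*a) + a = (a**2 - 5*a**3) + a = a + a**2 - 5*a**3)
f(-10)/(-4574) - 3661/(-913) = -10*(1 - 10 - 5*(-10)**2)/(-4574) - 3661/(-913) = -10*(1 - 10 - 5*100)*(-1/4574) - 3661*(-1/913) = -10*(1 - 10 - 500)*(-1/4574) + 3661/913 = -10*(-509)*(-1/4574) + 3661/913 = 5090*(-1/4574) + 3661/913 = -2545/2287 + 3661/913 = 6049122/2088031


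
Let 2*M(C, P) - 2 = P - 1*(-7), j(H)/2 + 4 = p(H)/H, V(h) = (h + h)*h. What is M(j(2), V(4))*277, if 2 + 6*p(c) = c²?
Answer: 11357/2 ≈ 5678.5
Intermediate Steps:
p(c) = -⅓ + c²/6
V(h) = 2*h² (V(h) = (2*h)*h = 2*h²)
j(H) = -8 + 2*(-⅓ + H²/6)/H (j(H) = -8 + 2*((-⅓ + H²/6)/H) = -8 + 2*(-⅓ + H²/6)/H)
M(C, P) = 9/2 + P/2 (M(C, P) = 1 + (P - 1*(-7))/2 = 1 + (P + 7)/2 = 1 + (7 + P)/2 = 1 + (7/2 + P/2) = 9/2 + P/2)
M(j(2), V(4))*277 = (9/2 + (2*4²)/2)*277 = (9/2 + (2*16)/2)*277 = (9/2 + (½)*32)*277 = (9/2 + 16)*277 = (41/2)*277 = 11357/2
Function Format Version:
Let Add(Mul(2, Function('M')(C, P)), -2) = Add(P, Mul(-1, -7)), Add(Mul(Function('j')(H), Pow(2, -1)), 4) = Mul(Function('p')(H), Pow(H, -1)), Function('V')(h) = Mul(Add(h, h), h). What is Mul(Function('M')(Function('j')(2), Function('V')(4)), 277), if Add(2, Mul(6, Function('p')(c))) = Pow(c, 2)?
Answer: Rational(11357, 2) ≈ 5678.5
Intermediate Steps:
Function('p')(c) = Add(Rational(-1, 3), Mul(Rational(1, 6), Pow(c, 2)))
Function('V')(h) = Mul(2, Pow(h, 2)) (Function('V')(h) = Mul(Mul(2, h), h) = Mul(2, Pow(h, 2)))
Function('j')(H) = Add(-8, Mul(2, Pow(H, -1), Add(Rational(-1, 3), Mul(Rational(1, 6), Pow(H, 2))))) (Function('j')(H) = Add(-8, Mul(2, Mul(Add(Rational(-1, 3), Mul(Rational(1, 6), Pow(H, 2))), Pow(H, -1)))) = Add(-8, Mul(2, Mul(Pow(H, -1), Add(Rational(-1, 3), Mul(Rational(1, 6), Pow(H, 2)))))) = Add(-8, Mul(2, Pow(H, -1), Add(Rational(-1, 3), Mul(Rational(1, 6), Pow(H, 2))))))
Function('M')(C, P) = Add(Rational(9, 2), Mul(Rational(1, 2), P)) (Function('M')(C, P) = Add(1, Mul(Rational(1, 2), Add(P, Mul(-1, -7)))) = Add(1, Mul(Rational(1, 2), Add(P, 7))) = Add(1, Mul(Rational(1, 2), Add(7, P))) = Add(1, Add(Rational(7, 2), Mul(Rational(1, 2), P))) = Add(Rational(9, 2), Mul(Rational(1, 2), P)))
Mul(Function('M')(Function('j')(2), Function('V')(4)), 277) = Mul(Add(Rational(9, 2), Mul(Rational(1, 2), Mul(2, Pow(4, 2)))), 277) = Mul(Add(Rational(9, 2), Mul(Rational(1, 2), Mul(2, 16))), 277) = Mul(Add(Rational(9, 2), Mul(Rational(1, 2), 32)), 277) = Mul(Add(Rational(9, 2), 16), 277) = Mul(Rational(41, 2), 277) = Rational(11357, 2)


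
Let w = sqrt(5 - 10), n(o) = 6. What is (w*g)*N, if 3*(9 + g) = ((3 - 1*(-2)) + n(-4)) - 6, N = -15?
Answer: 110*I*sqrt(5) ≈ 245.97*I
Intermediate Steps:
w = I*sqrt(5) (w = sqrt(-5) = I*sqrt(5) ≈ 2.2361*I)
g = -22/3 (g = -9 + (((3 - 1*(-2)) + 6) - 6)/3 = -9 + (((3 + 2) + 6) - 6)/3 = -9 + ((5 + 6) - 6)/3 = -9 + (11 - 6)/3 = -9 + (1/3)*5 = -9 + 5/3 = -22/3 ≈ -7.3333)
(w*g)*N = ((I*sqrt(5))*(-22/3))*(-15) = -22*I*sqrt(5)/3*(-15) = 110*I*sqrt(5)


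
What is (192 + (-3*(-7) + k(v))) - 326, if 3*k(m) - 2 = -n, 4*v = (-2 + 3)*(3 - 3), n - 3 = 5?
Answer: -115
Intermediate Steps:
n = 8 (n = 3 + 5 = 8)
v = 0 (v = ((-2 + 3)*(3 - 3))/4 = (1*0)/4 = (¼)*0 = 0)
k(m) = -2 (k(m) = ⅔ + (-1*8)/3 = ⅔ + (⅓)*(-8) = ⅔ - 8/3 = -2)
(192 + (-3*(-7) + k(v))) - 326 = (192 + (-3*(-7) - 2)) - 326 = (192 + (21 - 2)) - 326 = (192 + 19) - 326 = 211 - 326 = -115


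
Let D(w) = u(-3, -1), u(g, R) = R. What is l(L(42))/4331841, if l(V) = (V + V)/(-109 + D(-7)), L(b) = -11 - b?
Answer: 53/238251255 ≈ 2.2245e-7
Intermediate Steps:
D(w) = -1
l(V) = -V/55 (l(V) = (V + V)/(-109 - 1) = (2*V)/(-110) = (2*V)*(-1/110) = -V/55)
l(L(42))/4331841 = -(-11 - 1*42)/55/4331841 = -(-11 - 42)/55*(1/4331841) = -1/55*(-53)*(1/4331841) = (53/55)*(1/4331841) = 53/238251255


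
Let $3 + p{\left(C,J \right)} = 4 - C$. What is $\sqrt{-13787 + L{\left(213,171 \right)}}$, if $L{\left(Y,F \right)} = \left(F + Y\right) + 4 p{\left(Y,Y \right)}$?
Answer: $i \sqrt{14251} \approx 119.38 i$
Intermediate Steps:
$p{\left(C,J \right)} = 1 - C$ ($p{\left(C,J \right)} = -3 - \left(-4 + C\right) = 1 - C$)
$L{\left(Y,F \right)} = 4 + F - 3 Y$ ($L{\left(Y,F \right)} = \left(F + Y\right) + 4 \left(1 - Y\right) = \left(F + Y\right) - \left(-4 + 4 Y\right) = 4 + F - 3 Y$)
$\sqrt{-13787 + L{\left(213,171 \right)}} = \sqrt{-13787 + \left(4 + 171 - 639\right)} = \sqrt{-13787 - 464} = \sqrt{-14251} = i \sqrt{14251}$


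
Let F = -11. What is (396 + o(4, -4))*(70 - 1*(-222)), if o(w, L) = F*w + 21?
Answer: 108916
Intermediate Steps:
o(w, L) = 21 - 11*w (o(w, L) = -11*w + 21 = 21 - 11*w)
(396 + o(4, -4))*(70 - 1*(-222)) = (396 + (21 - 11*4))*(70 - 1*(-222)) = (396 + (21 - 44))*(70 + 222) = (396 - 23)*292 = 373*292 = 108916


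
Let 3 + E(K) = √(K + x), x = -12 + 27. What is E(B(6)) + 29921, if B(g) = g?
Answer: 29918 + √21 ≈ 29923.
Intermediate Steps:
x = 15
E(K) = -3 + √(15 + K) (E(K) = -3 + √(K + 15) = -3 + √(15 + K))
E(B(6)) + 29921 = (-3 + √(15 + 6)) + 29921 = (-3 + √21) + 29921 = 29918 + √21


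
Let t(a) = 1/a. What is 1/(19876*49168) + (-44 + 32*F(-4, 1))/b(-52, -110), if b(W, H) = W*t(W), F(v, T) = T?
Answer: -11727158015/977263168 ≈ -12.000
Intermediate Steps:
t(a) = 1/a
b(W, H) = 1 (b(W, H) = W/W = 1)
1/(19876*49168) + (-44 + 32*F(-4, 1))/b(-52, -110) = 1/(19876*49168) + (-44 + 32*1)/1 = (1/19876)*(1/49168) + (-44 + 32)*1 = 1/977263168 - 12*1 = 1/977263168 - 12 = -11727158015/977263168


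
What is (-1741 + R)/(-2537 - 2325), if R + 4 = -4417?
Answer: 237/187 ≈ 1.2674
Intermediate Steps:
R = -4421 (R = -4 - 4417 = -4421)
(-1741 + R)/(-2537 - 2325) = (-1741 - 4421)/(-2537 - 2325) = -6162/(-4862) = -6162*(-1/4862) = 237/187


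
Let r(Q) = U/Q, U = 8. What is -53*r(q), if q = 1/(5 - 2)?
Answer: -1272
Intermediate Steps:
q = ⅓ (q = 1/3 = ⅓ ≈ 0.33333)
r(Q) = 8/Q
-53*r(q) = -424/⅓ = -424*3 = -53*24 = -1272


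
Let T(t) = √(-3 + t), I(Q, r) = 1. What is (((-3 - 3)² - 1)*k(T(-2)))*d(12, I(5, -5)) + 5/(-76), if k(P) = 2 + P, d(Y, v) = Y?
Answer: 63835/76 + 420*I*√5 ≈ 839.93 + 939.15*I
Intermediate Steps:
(((-3 - 3)² - 1)*k(T(-2)))*d(12, I(5, -5)) + 5/(-76) = (((-3 - 3)² - 1)*(2 + √(-3 - 2)))*12 + 5/(-76) = (((-6)² - 1)*(2 + √(-5)))*12 + 5*(-1/76) = ((36 - 1)*(2 + I*√5))*12 - 5/76 = (35*(2 + I*√5))*12 - 5/76 = (70 + 35*I*√5)*12 - 5/76 = (840 + 420*I*√5) - 5/76 = 63835/76 + 420*I*√5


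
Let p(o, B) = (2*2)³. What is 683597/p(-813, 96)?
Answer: 683597/64 ≈ 10681.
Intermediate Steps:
p(o, B) = 64 (p(o, B) = 4³ = 64)
683597/p(-813, 96) = 683597/64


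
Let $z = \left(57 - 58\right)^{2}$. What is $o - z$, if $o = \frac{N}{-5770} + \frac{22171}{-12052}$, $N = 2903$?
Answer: $- \frac{116226833}{34770020} \approx -3.3427$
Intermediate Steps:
$z = 1$ ($z = \left(-1\right)^{2} = 1$)
$o = - \frac{81456813}{34770020}$ ($o = \frac{2903}{-5770} + \frac{22171}{-12052} = 2903 \left(- \frac{1}{5770}\right) + 22171 \left(- \frac{1}{12052}\right) = - \frac{2903}{5770} - \frac{22171}{12052} = - \frac{81456813}{34770020} \approx -2.3427$)
$o - z = - \frac{81456813}{34770020} - 1 = - \frac{116226833}{34770020}$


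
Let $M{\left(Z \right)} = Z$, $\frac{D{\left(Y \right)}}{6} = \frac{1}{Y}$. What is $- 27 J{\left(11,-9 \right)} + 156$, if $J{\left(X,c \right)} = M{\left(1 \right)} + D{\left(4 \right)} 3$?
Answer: $\frac{15}{2} \approx 7.5$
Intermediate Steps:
$D{\left(Y \right)} = \frac{6}{Y}$
$J{\left(X,c \right)} = \frac{11}{2}$ ($J{\left(X,c \right)} = 1 + \frac{6}{4} \cdot 3 = 1 + 6 \cdot \frac{1}{4} \cdot 3 = 1 + \frac{3}{2} \cdot 3 = 1 + \frac{9}{2} = \frac{11}{2}$)
$- 27 J{\left(11,-9 \right)} + 156 = \left(-27\right) \frac{11}{2} + 156 = - \frac{297}{2} + 156 = \frac{15}{2}$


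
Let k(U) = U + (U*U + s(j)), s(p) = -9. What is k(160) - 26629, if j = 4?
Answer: -878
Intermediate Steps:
k(U) = -9 + U + U**2 (k(U) = U + (U*U - 9) = U + (U**2 - 9) = U + (-9 + U**2) = -9 + U + U**2)
k(160) - 26629 = (-9 + 160 + 160**2) - 26629 = (-9 + 160 + 25600) - 26629 = 25751 - 26629 = -878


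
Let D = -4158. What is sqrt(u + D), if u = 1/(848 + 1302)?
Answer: I*sqrt(768814114)/430 ≈ 64.483*I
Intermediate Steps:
u = 1/2150 ≈ 0.00046512
sqrt(u + D) = sqrt(1/2150 - 4158) = sqrt(-8939699/2150) = I*sqrt(768814114)/430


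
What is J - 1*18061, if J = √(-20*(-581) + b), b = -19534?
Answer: -18061 + I*√7914 ≈ -18061.0 + 88.961*I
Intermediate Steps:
J = I*√7914 (J = √(-20*(-581) - 19534) = √(11620 - 19534) = √(-7914) = I*√7914 ≈ 88.961*I)
J - 1*18061 = I*√7914 - 1*18061 = I*√7914 - 18061 = -18061 + I*√7914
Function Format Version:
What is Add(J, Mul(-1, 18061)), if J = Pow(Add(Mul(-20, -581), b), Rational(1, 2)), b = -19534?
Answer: Add(-18061, Mul(I, Pow(7914, Rational(1, 2)))) ≈ Add(-18061., Mul(88.961, I))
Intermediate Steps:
J = Mul(I, Pow(7914, Rational(1, 2))) (J = Pow(Add(Mul(-20, -581), -19534), Rational(1, 2)) = Pow(Add(11620, -19534), Rational(1, 2)) = Pow(-7914, Rational(1, 2)) = Mul(I, Pow(7914, Rational(1, 2))) ≈ Mul(88.961, I))
Add(J, Mul(-1, 18061)) = Add(Mul(I, Pow(7914, Rational(1, 2))), Mul(-1, 18061)) = Add(Mul(I, Pow(7914, Rational(1, 2))), -18061) = Add(-18061, Mul(I, Pow(7914, Rational(1, 2))))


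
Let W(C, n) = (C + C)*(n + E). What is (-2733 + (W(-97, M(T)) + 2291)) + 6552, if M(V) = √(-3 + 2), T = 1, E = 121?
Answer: -17364 - 194*I ≈ -17364.0 - 194.0*I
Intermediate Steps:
M(V) = I (M(V) = √(-1) = I)
W(C, n) = 2*C*(121 + n) (W(C, n) = (C + C)*(n + 121) = (2*C)*(121 + n) = 2*C*(121 + n))
(-2733 + (W(-97, M(T)) + 2291)) + 6552 = (-2733 + (2*(-97)*(121 + I) + 2291)) + 6552 = (-2733 + ((-23474 - 194*I) + 2291)) + 6552 = (-2733 + (-21183 - 194*I)) + 6552 = (-23916 - 194*I) + 6552 = -17364 - 194*I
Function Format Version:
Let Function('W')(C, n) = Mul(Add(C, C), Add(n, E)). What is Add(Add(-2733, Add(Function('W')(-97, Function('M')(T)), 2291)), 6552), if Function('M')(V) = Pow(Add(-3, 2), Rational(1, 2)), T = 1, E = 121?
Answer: Add(-17364, Mul(-194, I)) ≈ Add(-17364., Mul(-194.00, I))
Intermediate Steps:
Function('M')(V) = I (Function('M')(V) = Pow(-1, Rational(1, 2)) = I)
Function('W')(C, n) = Mul(2, C, Add(121, n)) (Function('W')(C, n) = Mul(Add(C, C), Add(n, 121)) = Mul(Mul(2, C), Add(121, n)) = Mul(2, C, Add(121, n)))
Add(Add(-2733, Add(Function('W')(-97, Function('M')(T)), 2291)), 6552) = Add(Add(-2733, Add(Mul(2, -97, Add(121, I)), 2291)), 6552) = Add(Add(-2733, Add(Add(-23474, Mul(-194, I)), 2291)), 6552) = Add(Add(-2733, Add(-21183, Mul(-194, I))), 6552) = Add(Add(-23916, Mul(-194, I)), 6552) = Add(-17364, Mul(-194, I))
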